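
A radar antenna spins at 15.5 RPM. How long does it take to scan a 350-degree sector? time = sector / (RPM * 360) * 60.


t = 350 / (15.5 * 360) * 60 = 3.76 s

3.76 s


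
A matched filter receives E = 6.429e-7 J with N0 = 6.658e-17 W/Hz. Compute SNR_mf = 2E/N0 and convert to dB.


SNR_lin = 2 * 6.429e-7 / 6.658e-17 = 1.931e10
SNR_dB = 10*log10(1.931e10) = 102.9 dB

102.9 dB


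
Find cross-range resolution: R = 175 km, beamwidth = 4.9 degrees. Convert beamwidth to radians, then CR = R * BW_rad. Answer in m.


BW_rad = 0.085521133
CR = 175000 * 0.085521133 = 14966.2 m

14966.2 m


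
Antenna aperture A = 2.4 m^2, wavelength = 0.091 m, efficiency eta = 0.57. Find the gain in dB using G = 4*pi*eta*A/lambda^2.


G_linear = 4*pi*0.57*2.4/0.091^2 = 2075.93
G_dB = 10*log10(2075.93) = 33.2 dB

33.2 dB


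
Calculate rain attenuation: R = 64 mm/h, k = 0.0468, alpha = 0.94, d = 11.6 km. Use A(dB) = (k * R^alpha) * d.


gamma = 0.0468 * 64^0.94 = 2.333754 dB/km
A = 2.333754 * 11.6 = 27.07 dB

27.07 dB


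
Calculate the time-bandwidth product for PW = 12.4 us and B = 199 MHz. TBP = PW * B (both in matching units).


TBP = 12.4 * 199 = 2467.6

2467.6


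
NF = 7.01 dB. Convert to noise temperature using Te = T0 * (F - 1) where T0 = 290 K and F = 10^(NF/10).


NF_lin = 10^(7.01/10) = 5.023426
Te = 290 * (5.023426 - 1) = 1166.8 K

1166.8 K


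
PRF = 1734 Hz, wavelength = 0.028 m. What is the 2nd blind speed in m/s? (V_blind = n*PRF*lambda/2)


V_blind = 2 * 1734 * 0.028 / 2 = 48.6 m/s

48.6 m/s


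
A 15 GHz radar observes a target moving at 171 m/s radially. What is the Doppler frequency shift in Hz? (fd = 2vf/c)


fd = 2 * 171 * 15000000000.0 / 3e8 = 17100.0 Hz

17100.0 Hz


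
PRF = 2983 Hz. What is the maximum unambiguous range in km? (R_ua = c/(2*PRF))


R_ua = 3e8 / (2 * 2983) = 50284.9 m = 50.3 km

50.3 km


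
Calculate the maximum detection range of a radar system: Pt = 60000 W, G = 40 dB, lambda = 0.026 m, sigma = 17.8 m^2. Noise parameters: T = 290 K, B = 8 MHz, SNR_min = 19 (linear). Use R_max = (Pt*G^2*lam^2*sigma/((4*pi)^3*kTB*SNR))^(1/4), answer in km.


G_lin = 10^(40/10) = 10000.0
R^4 = 60000 * 10000.0^2 * 0.026^2 * 17.8 / ((4*pi)^3 * 1.38e-23 * 290 * 8000000.0 * 19)
R^4 = 5.98092e19 m^4
R_max = (5.98092e19)^(1/4) = 87941.1 m = 87.9 km

87.9 km


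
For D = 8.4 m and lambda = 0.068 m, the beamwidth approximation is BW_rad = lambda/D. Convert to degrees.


BW_rad = 0.068 / 8.4 = 0.008095
BW_deg = 0.46 degrees

0.46 degrees


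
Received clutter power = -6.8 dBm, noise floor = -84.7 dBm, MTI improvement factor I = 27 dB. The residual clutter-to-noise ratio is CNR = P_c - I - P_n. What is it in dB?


CNR = -6.8 - 27 - (-84.7) = 50.9 dB

50.9 dB


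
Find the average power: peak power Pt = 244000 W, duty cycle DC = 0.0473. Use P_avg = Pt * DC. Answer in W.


P_avg = 244000 * 0.0473 = 11541.2 W

11541.2 W


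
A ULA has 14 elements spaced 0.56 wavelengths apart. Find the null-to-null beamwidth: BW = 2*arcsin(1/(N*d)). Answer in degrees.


1/(N*d) = 1/(14*0.56) = 0.127551
BW = 2*arcsin(0.127551) = 14.7 degrees

14.7 degrees


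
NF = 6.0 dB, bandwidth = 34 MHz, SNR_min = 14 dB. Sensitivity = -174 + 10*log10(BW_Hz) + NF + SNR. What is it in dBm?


10*log10(34000000.0) = 75.31
S = -174 + 75.31 + 6.0 + 14 = -78.7 dBm

-78.7 dBm


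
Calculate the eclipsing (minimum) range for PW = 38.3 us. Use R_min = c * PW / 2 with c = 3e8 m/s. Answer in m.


R_min = 3e8 * 38.3e-6 / 2 = 5745.0 m

5745.0 m


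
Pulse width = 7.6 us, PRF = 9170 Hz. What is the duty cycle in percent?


DC = 7.6e-6 * 9170 * 100 = 6.97%

6.97%


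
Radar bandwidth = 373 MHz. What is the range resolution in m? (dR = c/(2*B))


dR = 3e8 / (2 * 373000000.0) = 0.4 m

0.4 m


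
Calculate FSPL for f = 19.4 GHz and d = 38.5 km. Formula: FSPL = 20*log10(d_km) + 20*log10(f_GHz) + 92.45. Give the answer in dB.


20*log10(38.5) = 31.71
20*log10(19.4) = 25.76
FSPL = 149.9 dB

149.9 dB


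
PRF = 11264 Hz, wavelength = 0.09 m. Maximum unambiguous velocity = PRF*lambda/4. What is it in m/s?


V_ua = 11264 * 0.09 / 4 = 253.4 m/s

253.4 m/s


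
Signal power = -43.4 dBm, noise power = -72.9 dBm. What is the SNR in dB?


SNR = -43.4 - (-72.9) = 29.5 dB

29.5 dB


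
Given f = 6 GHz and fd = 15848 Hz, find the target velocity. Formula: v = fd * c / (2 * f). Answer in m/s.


v = 15848 * 3e8 / (2 * 6000000000.0) = 396.2 m/s

396.2 m/s


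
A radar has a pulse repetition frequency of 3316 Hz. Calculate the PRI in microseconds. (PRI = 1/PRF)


PRI = 1/3316 = 0.0003015682 s = 301.6 us

301.6 us


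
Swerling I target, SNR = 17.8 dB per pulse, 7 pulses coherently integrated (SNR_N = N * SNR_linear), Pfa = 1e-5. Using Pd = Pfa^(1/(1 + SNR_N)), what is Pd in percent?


SNR_lin = 10^(17.8/10) = 60.25596
SNR_N = 7 * 60.25596 = 421.79172
1/(1 + SNR_N) = 1/422.79172 = 0.0023652
Pd = (1e-5)^0.0023652 = 0.97314
Pd = 97.3%

97.3%


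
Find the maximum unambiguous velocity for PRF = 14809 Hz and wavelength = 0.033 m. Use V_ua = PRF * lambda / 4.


V_ua = 14809 * 0.033 / 4 = 122.2 m/s

122.2 m/s


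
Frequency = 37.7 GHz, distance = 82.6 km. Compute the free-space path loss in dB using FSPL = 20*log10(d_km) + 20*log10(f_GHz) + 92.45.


20*log10(82.6) = 38.34
20*log10(37.7) = 31.53
FSPL = 162.3 dB

162.3 dB


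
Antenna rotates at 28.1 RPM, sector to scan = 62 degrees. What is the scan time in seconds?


t = 62 / (28.1 * 360) * 60 = 0.37 s

0.37 s


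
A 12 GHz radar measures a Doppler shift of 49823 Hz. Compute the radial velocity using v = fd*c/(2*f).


v = 49823 * 3e8 / (2 * 12000000000.0) = 622.8 m/s

622.8 m/s


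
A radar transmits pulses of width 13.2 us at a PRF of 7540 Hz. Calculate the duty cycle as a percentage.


DC = 13.2e-6 * 7540 * 100 = 9.95%

9.95%


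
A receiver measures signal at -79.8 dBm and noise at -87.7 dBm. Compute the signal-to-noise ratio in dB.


SNR = -79.8 - (-87.7) = 7.9 dB

7.9 dB


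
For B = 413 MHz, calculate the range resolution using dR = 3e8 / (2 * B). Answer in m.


dR = 3e8 / (2 * 413000000.0) = 0.36 m

0.36 m


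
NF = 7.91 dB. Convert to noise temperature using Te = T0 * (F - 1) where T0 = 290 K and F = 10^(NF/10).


NF_lin = 10^(7.91/10) = 6.180164
Te = 290 * (6.180164 - 1) = 1502.2 K

1502.2 K


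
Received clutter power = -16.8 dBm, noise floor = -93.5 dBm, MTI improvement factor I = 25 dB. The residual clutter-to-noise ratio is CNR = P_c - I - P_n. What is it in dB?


CNR = -16.8 - 25 - (-93.5) = 51.7 dB

51.7 dB


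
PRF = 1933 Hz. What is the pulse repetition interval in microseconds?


PRI = 1/1933 = 0.0005173306 s = 517.3 us

517.3 us


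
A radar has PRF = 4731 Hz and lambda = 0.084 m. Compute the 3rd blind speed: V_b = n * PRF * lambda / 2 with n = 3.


V_blind = 3 * 4731 * 0.084 / 2 = 596.1 m/s

596.1 m/s


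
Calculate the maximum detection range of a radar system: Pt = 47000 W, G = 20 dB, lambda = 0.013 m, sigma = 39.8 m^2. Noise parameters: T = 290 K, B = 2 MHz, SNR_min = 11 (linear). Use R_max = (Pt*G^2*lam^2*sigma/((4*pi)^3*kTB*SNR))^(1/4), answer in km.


G_lin = 10^(20/10) = 100.0
R^4 = 47000 * 100.0^2 * 0.013^2 * 39.8 / ((4*pi)^3 * 1.38e-23 * 290 * 2000000.0 * 11)
R^4 = 1.80942e16 m^4
R_max = (1.80942e16)^(1/4) = 11598.0 m = 11.6 km

11.6 km


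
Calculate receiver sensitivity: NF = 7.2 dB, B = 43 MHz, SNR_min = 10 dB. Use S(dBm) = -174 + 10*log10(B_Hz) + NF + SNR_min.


10*log10(43000000.0) = 76.33
S = -174 + 76.33 + 7.2 + 10 = -80.5 dBm

-80.5 dBm


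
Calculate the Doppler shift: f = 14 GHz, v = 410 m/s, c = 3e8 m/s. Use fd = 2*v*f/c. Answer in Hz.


fd = 2 * 410 * 14000000000.0 / 3e8 = 38266.7 Hz

38266.7 Hz


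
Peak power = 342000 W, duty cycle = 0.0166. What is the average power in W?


P_avg = 342000 * 0.0166 = 5677.2 W

5677.2 W


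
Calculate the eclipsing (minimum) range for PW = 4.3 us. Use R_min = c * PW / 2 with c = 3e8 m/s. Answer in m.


R_min = 3e8 * 4.3e-6 / 2 = 645.0 m

645.0 m


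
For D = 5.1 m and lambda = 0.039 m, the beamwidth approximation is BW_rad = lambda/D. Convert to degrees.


BW_rad = 0.039 / 5.1 = 0.007647
BW_deg = 0.44 degrees

0.44 degrees


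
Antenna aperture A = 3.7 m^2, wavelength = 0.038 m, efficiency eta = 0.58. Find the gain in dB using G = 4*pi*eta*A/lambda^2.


G_linear = 4*pi*0.58*3.7/0.038^2 = 18675.51
G_dB = 10*log10(18675.51) = 42.7 dB

42.7 dB


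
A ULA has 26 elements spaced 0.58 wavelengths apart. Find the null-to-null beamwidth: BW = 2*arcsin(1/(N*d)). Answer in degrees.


1/(N*d) = 1/(26*0.58) = 0.066313
BW = 2*arcsin(0.066313) = 7.6 degrees

7.6 degrees


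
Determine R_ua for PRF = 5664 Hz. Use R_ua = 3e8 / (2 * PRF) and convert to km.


R_ua = 3e8 / (2 * 5664) = 26483.1 m = 26.5 km

26.5 km


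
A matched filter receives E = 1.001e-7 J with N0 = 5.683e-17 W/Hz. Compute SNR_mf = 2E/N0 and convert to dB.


SNR_lin = 2 * 1.001e-7 / 5.683e-17 = 3.523e9
SNR_dB = 10*log10(3.523e9) = 95.5 dB

95.5 dB


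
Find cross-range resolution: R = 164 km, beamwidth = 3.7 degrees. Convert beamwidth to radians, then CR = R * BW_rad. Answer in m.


BW_rad = 0.064577182
CR = 164000 * 0.064577182 = 10590.7 m

10590.7 m


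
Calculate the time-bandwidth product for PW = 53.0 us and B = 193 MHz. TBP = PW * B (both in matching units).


TBP = 53.0 * 193 = 10229.0

10229.0


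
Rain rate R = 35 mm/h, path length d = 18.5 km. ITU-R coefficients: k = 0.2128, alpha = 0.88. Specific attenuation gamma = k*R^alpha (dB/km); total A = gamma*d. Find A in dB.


gamma = 0.2128 * 35^0.88 = 4.86129 dB/km
A = 4.86129 * 18.5 = 89.93 dB

89.93 dB


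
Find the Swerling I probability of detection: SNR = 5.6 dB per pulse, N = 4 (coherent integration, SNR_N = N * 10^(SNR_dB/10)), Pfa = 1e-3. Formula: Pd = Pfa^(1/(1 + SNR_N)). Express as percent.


SNR_lin = 10^(5.6/10) = 3.63078
SNR_N = 4 * 3.63078 = 14.52312
1/(1 + SNR_N) = 1/15.52312 = 0.06442
Pd = (1e-3)^0.06442 = 0.64083
Pd = 64.1%

64.1%


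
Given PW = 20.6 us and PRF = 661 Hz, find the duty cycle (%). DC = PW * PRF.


DC = 20.6e-6 * 661 * 100 = 1.36%

1.36%


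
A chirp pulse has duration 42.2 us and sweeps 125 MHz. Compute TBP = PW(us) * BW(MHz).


TBP = 42.2 * 125 = 5275.0

5275.0


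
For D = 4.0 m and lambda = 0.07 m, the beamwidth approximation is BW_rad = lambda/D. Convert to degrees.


BW_rad = 0.07 / 4.0 = 0.0175
BW_deg = 1.0 degrees

1.0 degrees


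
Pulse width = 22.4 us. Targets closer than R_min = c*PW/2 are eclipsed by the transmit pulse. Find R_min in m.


R_min = 3e8 * 22.4e-6 / 2 = 3360.0 m

3360.0 m


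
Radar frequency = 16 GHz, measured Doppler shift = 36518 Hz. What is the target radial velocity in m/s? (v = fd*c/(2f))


v = 36518 * 3e8 / (2 * 16000000000.0) = 342.4 m/s

342.4 m/s


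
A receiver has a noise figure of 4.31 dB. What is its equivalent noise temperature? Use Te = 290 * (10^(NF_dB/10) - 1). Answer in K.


NF_lin = 10^(4.31/10) = 2.697739
Te = 290 * (2.697739 - 1) = 492.3 K

492.3 K


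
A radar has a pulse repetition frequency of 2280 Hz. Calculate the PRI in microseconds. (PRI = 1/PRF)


PRI = 1/2280 = 0.0004385965 s = 438.6 us

438.6 us


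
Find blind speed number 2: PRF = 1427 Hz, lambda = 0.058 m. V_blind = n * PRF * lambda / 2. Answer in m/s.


V_blind = 2 * 1427 * 0.058 / 2 = 82.8 m/s

82.8 m/s


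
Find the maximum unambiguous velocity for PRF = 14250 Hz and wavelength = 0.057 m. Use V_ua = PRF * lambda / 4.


V_ua = 14250 * 0.057 / 4 = 203.1 m/s

203.1 m/s


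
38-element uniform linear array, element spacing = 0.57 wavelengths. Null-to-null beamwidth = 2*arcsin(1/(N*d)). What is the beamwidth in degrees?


1/(N*d) = 1/(38*0.57) = 0.046168
BW = 2*arcsin(0.046168) = 5.3 degrees

5.3 degrees


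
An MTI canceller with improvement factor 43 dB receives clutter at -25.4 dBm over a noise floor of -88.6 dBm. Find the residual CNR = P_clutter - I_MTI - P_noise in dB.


CNR = -25.4 - 43 - (-88.6) = 20.2 dB

20.2 dB


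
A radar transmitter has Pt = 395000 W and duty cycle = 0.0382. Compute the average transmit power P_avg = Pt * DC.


P_avg = 395000 * 0.0382 = 15089.0 W

15089.0 W


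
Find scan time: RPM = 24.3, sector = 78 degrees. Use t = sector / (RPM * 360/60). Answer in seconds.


t = 78 / (24.3 * 360) * 60 = 0.53 s

0.53 s


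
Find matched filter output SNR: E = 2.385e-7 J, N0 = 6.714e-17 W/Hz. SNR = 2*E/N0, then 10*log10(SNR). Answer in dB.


SNR_lin = 2 * 2.385e-7 / 6.714e-17 = 7.105e9
SNR_dB = 10*log10(7.105e9) = 98.5 dB

98.5 dB


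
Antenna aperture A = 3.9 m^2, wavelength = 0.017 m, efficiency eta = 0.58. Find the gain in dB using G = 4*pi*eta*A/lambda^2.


G_linear = 4*pi*0.58*3.9/0.017^2 = 98356.85
G_dB = 10*log10(98356.85) = 49.9 dB

49.9 dB


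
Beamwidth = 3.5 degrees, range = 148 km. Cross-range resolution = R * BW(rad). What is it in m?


BW_rad = 0.061086524
CR = 148000 * 0.061086524 = 9040.8 m

9040.8 m


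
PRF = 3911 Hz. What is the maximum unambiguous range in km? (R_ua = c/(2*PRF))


R_ua = 3e8 / (2 * 3911) = 38353.4 m = 38.4 km

38.4 km


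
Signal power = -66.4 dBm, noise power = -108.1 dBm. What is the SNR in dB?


SNR = -66.4 - (-108.1) = 41.7 dB

41.7 dB


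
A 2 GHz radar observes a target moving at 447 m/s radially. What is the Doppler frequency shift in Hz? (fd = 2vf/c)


fd = 2 * 447 * 2000000000.0 / 3e8 = 5960.0 Hz

5960.0 Hz


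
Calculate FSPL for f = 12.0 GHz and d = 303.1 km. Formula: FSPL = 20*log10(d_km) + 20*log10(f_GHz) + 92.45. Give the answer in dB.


20*log10(303.1) = 49.63
20*log10(12.0) = 21.58
FSPL = 163.7 dB

163.7 dB


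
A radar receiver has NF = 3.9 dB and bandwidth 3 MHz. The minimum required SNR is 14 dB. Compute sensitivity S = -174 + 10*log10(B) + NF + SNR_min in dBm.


10*log10(3000000.0) = 64.77
S = -174 + 64.77 + 3.9 + 14 = -91.3 dBm

-91.3 dBm


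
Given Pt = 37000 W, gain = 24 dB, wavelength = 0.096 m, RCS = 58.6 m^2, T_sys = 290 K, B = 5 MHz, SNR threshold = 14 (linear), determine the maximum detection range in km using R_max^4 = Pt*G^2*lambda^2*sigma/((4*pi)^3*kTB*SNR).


G_lin = 10^(24/10) = 251.188643
R^4 = 37000 * 251.188643^2 * 0.096^2 * 58.6 / ((4*pi)^3 * 1.38e-23 * 290 * 5000000.0 * 14)
R^4 = 2.26797e18 m^4
R_max = (2.26797e18)^(1/4) = 38806.9 m = 38.8 km

38.8 km


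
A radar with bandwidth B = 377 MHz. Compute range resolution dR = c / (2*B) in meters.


dR = 3e8 / (2 * 377000000.0) = 0.4 m

0.4 m


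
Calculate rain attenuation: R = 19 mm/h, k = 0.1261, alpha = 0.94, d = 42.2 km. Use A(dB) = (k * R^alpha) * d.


gamma = 0.1261 * 19^0.94 = 2.007906 dB/km
A = 2.007906 * 42.2 = 84.73 dB

84.73 dB


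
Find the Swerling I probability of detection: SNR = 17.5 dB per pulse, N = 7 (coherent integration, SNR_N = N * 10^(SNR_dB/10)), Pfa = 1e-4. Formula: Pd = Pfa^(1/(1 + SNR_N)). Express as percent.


SNR_lin = 10^(17.5/10) = 56.23413
SNR_N = 7 * 56.23413 = 393.63891
1/(1 + SNR_N) = 1/394.63891 = 0.002534
Pd = (1e-4)^0.002534 = 0.97693
Pd = 97.7%

97.7%


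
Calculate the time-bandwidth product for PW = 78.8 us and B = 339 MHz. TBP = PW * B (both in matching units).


TBP = 78.8 * 339 = 26713.2

26713.2


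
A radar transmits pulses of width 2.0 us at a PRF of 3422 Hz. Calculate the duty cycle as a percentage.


DC = 2.0e-6 * 3422 * 100 = 0.68%

0.68%


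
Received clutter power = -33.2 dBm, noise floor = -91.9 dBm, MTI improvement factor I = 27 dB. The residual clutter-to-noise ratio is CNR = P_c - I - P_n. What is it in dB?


CNR = -33.2 - 27 - (-91.9) = 31.7 dB

31.7 dB


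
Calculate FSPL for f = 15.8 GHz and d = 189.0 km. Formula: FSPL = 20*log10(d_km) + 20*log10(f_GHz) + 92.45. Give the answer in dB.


20*log10(189.0) = 45.53
20*log10(15.8) = 23.97
FSPL = 162.0 dB

162.0 dB


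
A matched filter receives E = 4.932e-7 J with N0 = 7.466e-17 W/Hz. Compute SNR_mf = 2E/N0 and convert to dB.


SNR_lin = 2 * 4.932e-7 / 7.466e-17 = 1.321e10
SNR_dB = 10*log10(1.321e10) = 101.2 dB

101.2 dB


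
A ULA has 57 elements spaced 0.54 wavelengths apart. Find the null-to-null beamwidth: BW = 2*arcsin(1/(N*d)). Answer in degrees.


1/(N*d) = 1/(57*0.54) = 0.032489
BW = 2*arcsin(0.032489) = 3.7 degrees

3.7 degrees


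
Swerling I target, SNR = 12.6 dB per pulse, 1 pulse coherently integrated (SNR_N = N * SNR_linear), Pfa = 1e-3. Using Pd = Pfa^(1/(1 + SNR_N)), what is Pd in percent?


SNR_lin = 10^(12.6/10) = 18.19701
SNR_N = 1 * 18.19701 = 18.19701
1/(1 + SNR_N) = 1/19.19701 = 0.0520914
Pd = (1e-3)^0.0520914 = 0.69779
Pd = 69.8%

69.8%


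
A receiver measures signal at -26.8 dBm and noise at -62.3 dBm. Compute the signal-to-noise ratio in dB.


SNR = -26.8 - (-62.3) = 35.5 dB

35.5 dB


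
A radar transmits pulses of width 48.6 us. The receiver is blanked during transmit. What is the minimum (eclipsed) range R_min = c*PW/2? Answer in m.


R_min = 3e8 * 48.6e-6 / 2 = 7290.0 m

7290.0 m


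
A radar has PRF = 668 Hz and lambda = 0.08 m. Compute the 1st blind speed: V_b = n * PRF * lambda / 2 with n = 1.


V_blind = 1 * 668 * 0.08 / 2 = 26.7 m/s

26.7 m/s


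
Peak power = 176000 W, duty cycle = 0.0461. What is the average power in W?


P_avg = 176000 * 0.0461 = 8113.6 W

8113.6 W


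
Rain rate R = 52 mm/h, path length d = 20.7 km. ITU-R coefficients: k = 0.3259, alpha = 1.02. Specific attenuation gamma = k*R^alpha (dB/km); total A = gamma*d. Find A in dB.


gamma = 0.3259 * 52^1.02 = 18.340356 dB/km
A = 18.340356 * 20.7 = 379.65 dB

379.65 dB


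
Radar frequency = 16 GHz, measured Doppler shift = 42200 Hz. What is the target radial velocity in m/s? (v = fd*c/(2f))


v = 42200 * 3e8 / (2 * 16000000000.0) = 395.6 m/s

395.6 m/s


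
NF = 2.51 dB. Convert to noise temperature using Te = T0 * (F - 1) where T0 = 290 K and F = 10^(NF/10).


NF_lin = 10^(2.51/10) = 1.782379
Te = 290 * (1.782379 - 1) = 226.9 K

226.9 K


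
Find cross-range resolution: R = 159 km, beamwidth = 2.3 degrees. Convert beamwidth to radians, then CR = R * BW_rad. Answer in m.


BW_rad = 0.040142573
CR = 159000 * 0.040142573 = 6382.7 m

6382.7 m


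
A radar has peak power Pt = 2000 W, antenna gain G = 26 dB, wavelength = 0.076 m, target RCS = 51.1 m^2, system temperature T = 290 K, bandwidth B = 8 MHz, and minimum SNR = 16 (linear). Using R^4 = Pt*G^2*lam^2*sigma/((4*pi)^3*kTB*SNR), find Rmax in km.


G_lin = 10^(26/10) = 398.107171
R^4 = 2000 * 398.107171^2 * 0.076^2 * 51.1 / ((4*pi)^3 * 1.38e-23 * 290 * 8000000.0 * 16)
R^4 = 9.20368e16 m^4
R_max = (9.20368e16)^(1/4) = 17417.7 m = 17.4 km

17.4 km


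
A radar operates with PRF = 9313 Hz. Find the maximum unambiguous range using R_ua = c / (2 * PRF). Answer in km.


R_ua = 3e8 / (2 * 9313) = 16106.5 m = 16.1 km

16.1 km


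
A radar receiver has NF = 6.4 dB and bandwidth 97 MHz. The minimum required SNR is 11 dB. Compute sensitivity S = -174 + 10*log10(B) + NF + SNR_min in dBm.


10*log10(97000000.0) = 79.87
S = -174 + 79.87 + 6.4 + 11 = -76.7 dBm

-76.7 dBm


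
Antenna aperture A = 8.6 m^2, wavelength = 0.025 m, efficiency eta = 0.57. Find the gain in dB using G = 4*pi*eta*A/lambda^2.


G_linear = 4*pi*0.57*8.6/0.025^2 = 98560.56
G_dB = 10*log10(98560.56) = 49.9 dB

49.9 dB


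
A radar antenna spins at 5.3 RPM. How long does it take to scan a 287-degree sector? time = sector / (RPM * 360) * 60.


t = 287 / (5.3 * 360) * 60 = 9.03 s

9.03 s


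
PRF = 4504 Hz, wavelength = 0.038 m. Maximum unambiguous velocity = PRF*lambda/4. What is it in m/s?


V_ua = 4504 * 0.038 / 4 = 42.8 m/s

42.8 m/s


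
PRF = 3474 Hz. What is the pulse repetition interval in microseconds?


PRI = 1/3474 = 0.0002878526 s = 287.9 us

287.9 us


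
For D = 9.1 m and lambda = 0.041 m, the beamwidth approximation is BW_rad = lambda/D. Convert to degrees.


BW_rad = 0.041 / 9.1 = 0.004505
BW_deg = 0.26 degrees

0.26 degrees


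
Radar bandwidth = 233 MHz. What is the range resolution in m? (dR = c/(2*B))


dR = 3e8 / (2 * 233000000.0) = 0.64 m

0.64 m


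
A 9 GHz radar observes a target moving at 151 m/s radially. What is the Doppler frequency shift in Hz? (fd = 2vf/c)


fd = 2 * 151 * 9000000000.0 / 3e8 = 9060.0 Hz

9060.0 Hz


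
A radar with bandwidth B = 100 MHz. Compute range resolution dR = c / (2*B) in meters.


dR = 3e8 / (2 * 100000000.0) = 1.5 m

1.5 m


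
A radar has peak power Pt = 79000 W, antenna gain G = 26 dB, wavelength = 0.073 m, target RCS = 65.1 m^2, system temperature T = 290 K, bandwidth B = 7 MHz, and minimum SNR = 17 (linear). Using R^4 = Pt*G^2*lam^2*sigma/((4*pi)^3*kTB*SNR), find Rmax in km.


G_lin = 10^(26/10) = 398.107171
R^4 = 79000 * 398.107171^2 * 0.073^2 * 65.1 / ((4*pi)^3 * 1.38e-23 * 290 * 7000000.0 * 17)
R^4 = 4.59621e18 m^4
R_max = (4.59621e18)^(1/4) = 46302.0 m = 46.3 km

46.3 km


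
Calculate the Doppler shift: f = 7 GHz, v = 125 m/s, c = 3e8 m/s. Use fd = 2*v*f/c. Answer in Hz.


fd = 2 * 125 * 7000000000.0 / 3e8 = 5833.3 Hz

5833.3 Hz


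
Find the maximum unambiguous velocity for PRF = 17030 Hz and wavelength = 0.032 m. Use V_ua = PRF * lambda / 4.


V_ua = 17030 * 0.032 / 4 = 136.2 m/s

136.2 m/s


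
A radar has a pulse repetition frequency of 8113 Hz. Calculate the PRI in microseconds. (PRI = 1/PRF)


PRI = 1/8113 = 0.000123259 s = 123.3 us

123.3 us


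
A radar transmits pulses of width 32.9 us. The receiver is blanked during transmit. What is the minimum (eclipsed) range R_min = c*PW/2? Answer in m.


R_min = 3e8 * 32.9e-6 / 2 = 4935.0 m

4935.0 m


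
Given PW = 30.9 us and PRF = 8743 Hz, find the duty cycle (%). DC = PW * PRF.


DC = 30.9e-6 * 8743 * 100 = 27.02%

27.02%


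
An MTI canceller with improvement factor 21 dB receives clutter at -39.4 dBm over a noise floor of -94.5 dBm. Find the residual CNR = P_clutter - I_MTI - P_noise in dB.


CNR = -39.4 - 21 - (-94.5) = 34.1 dB

34.1 dB


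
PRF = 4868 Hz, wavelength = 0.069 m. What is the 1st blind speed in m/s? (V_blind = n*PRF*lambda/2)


V_blind = 1 * 4868 * 0.069 / 2 = 167.9 m/s

167.9 m/s


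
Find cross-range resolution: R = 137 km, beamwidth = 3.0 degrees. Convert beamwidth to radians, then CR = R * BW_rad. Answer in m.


BW_rad = 0.052359878
CR = 137000 * 0.052359878 = 7173.3 m

7173.3 m


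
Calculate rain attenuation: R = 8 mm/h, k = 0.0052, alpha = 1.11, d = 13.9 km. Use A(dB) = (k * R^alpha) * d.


gamma = 0.0052 * 8^1.11 = 0.052292 dB/km
A = 0.052292 * 13.9 = 0.73 dB

0.73 dB


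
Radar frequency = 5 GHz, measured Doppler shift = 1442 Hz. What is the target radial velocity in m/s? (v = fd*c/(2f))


v = 1442 * 3e8 / (2 * 5000000000.0) = 43.3 m/s

43.3 m/s


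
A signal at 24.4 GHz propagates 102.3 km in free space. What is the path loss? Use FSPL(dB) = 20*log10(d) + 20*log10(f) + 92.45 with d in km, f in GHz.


20*log10(102.3) = 40.2
20*log10(24.4) = 27.75
FSPL = 160.4 dB

160.4 dB


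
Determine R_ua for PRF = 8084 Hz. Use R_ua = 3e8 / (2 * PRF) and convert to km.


R_ua = 3e8 / (2 * 8084) = 18555.2 m = 18.6 km

18.6 km


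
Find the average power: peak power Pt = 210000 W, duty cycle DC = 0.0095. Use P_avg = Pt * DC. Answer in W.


P_avg = 210000 * 0.0095 = 1995.0 W

1995.0 W


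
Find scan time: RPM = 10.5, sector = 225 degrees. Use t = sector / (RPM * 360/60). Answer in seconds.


t = 225 / (10.5 * 360) * 60 = 3.57 s

3.57 s


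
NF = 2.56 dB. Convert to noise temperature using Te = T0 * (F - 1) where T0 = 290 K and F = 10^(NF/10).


NF_lin = 10^(2.56/10) = 1.803018
Te = 290 * (1.803018 - 1) = 232.9 K

232.9 K


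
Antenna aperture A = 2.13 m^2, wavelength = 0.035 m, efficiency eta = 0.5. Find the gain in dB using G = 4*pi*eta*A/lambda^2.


G_linear = 4*pi*0.5*2.13/0.035^2 = 10925.05
G_dB = 10*log10(10925.05) = 40.4 dB

40.4 dB


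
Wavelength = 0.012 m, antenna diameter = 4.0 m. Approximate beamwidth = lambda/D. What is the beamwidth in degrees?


BW_rad = 0.012 / 4.0 = 0.003
BW_deg = 0.17 degrees

0.17 degrees


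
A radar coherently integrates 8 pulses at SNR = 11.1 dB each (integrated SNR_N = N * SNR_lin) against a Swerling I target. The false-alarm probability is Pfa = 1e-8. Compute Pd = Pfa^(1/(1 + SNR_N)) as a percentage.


SNR_lin = 10^(11.1/10) = 12.8825
SNR_N = 8 * 12.8825 = 103.06
1/(1 + SNR_N) = 1/104.06 = 0.0096098
Pd = (1e-8)^0.0096098 = 0.83776
Pd = 83.8%

83.8%


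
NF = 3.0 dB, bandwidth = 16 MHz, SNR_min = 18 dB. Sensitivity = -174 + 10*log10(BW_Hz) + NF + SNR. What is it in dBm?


10*log10(16000000.0) = 72.04
S = -174 + 72.04 + 3.0 + 18 = -81.0 dBm

-81.0 dBm


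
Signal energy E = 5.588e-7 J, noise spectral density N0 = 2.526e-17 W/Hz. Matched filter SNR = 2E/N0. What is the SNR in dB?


SNR_lin = 2 * 5.588e-7 / 2.526e-17 = 4.424e10
SNR_dB = 10*log10(4.424e10) = 106.5 dB

106.5 dB


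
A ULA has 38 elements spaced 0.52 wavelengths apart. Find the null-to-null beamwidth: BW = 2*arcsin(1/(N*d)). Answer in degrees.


1/(N*d) = 1/(38*0.52) = 0.050607
BW = 2*arcsin(0.050607) = 5.8 degrees

5.8 degrees


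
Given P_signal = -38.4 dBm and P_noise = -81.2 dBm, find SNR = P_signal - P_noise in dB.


SNR = -38.4 - (-81.2) = 42.8 dB

42.8 dB


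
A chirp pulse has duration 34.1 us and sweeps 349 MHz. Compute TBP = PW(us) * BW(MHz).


TBP = 34.1 * 349 = 11900.9

11900.9


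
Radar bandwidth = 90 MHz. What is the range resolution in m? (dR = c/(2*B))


dR = 3e8 / (2 * 90000000.0) = 1.67 m

1.67 m


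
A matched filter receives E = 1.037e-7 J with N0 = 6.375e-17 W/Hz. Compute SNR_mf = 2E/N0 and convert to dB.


SNR_lin = 2 * 1.037e-7 / 6.375e-17 = 3.253e9
SNR_dB = 10*log10(3.253e9) = 95.1 dB

95.1 dB


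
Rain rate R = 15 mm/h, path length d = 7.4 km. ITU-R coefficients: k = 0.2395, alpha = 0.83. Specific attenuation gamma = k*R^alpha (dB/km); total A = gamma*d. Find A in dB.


gamma = 0.2395 * 15^0.83 = 2.267051 dB/km
A = 2.267051 * 7.4 = 16.78 dB

16.78 dB


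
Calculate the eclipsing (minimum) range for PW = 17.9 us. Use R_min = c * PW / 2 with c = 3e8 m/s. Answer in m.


R_min = 3e8 * 17.9e-6 / 2 = 2685.0 m

2685.0 m


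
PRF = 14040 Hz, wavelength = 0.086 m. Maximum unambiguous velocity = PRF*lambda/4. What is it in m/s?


V_ua = 14040 * 0.086 / 4 = 301.9 m/s

301.9 m/s


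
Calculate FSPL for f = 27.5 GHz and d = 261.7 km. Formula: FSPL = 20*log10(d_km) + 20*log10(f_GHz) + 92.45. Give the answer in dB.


20*log10(261.7) = 48.36
20*log10(27.5) = 28.79
FSPL = 169.6 dB

169.6 dB


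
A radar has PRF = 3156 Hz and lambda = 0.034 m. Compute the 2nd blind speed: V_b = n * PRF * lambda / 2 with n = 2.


V_blind = 2 * 3156 * 0.034 / 2 = 107.3 m/s

107.3 m/s


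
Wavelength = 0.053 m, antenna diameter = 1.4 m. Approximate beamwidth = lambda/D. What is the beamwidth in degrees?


BW_rad = 0.053 / 1.4 = 0.037857
BW_deg = 2.17 degrees

2.17 degrees


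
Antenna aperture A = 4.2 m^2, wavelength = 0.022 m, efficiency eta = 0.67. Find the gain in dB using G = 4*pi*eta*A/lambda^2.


G_linear = 4*pi*0.67*4.2/0.022^2 = 73061.5
G_dB = 10*log10(73061.5) = 48.6 dB

48.6 dB


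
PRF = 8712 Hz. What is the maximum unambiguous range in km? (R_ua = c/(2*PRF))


R_ua = 3e8 / (2 * 8712) = 17217.6 m = 17.2 km

17.2 km


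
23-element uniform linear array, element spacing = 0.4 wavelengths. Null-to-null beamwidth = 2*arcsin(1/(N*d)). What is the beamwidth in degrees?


1/(N*d) = 1/(23*0.4) = 0.108696
BW = 2*arcsin(0.108696) = 12.5 degrees

12.5 degrees


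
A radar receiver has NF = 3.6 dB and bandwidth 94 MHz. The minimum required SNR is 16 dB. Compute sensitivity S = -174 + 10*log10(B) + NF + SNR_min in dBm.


10*log10(94000000.0) = 79.73
S = -174 + 79.73 + 3.6 + 16 = -74.7 dBm

-74.7 dBm


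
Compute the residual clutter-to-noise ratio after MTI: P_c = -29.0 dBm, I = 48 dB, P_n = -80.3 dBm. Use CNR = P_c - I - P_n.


CNR = -29.0 - 48 - (-80.3) = 3.3 dB

3.3 dB


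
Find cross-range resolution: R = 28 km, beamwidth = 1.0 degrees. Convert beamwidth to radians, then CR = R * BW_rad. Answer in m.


BW_rad = 0.017453293
CR = 28000 * 0.017453293 = 488.7 m

488.7 m


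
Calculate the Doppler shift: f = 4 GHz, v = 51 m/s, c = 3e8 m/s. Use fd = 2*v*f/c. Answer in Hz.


fd = 2 * 51 * 4000000000.0 / 3e8 = 1360.0 Hz

1360.0 Hz


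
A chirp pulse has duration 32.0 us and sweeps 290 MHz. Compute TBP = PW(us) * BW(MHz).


TBP = 32.0 * 290 = 9280.0

9280.0


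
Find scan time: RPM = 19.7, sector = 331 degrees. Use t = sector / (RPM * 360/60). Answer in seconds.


t = 331 / (19.7 * 360) * 60 = 2.8 s

2.8 s


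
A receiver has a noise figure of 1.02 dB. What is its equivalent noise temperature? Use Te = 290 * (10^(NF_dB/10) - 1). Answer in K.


NF_lin = 10^(1.02/10) = 1.264736
Te = 290 * (1.264736 - 1) = 76.8 K

76.8 K


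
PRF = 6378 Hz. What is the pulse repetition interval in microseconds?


PRI = 1/6378 = 0.000156789 s = 156.8 us

156.8 us


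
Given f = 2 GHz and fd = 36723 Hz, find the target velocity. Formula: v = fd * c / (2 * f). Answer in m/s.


v = 36723 * 3e8 / (2 * 2000000000.0) = 2754.2 m/s

2754.2 m/s


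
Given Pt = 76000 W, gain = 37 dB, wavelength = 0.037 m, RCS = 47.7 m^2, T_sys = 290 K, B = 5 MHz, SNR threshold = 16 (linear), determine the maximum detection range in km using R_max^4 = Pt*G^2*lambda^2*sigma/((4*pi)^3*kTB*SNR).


G_lin = 10^(37/10) = 5011.872336
R^4 = 76000 * 5011.872336^2 * 0.037^2 * 47.7 / ((4*pi)^3 * 1.38e-23 * 290 * 5000000.0 * 16)
R^4 = 1.96218e20 m^4
R_max = (1.96218e20)^(1/4) = 118354.5 m = 118.4 km

118.4 km


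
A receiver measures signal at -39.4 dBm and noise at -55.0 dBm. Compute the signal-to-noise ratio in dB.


SNR = -39.4 - (-55.0) = 15.6 dB

15.6 dB


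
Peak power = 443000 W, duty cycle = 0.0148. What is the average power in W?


P_avg = 443000 * 0.0148 = 6556.4 W

6556.4 W


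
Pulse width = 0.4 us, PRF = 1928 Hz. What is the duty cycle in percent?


DC = 0.4e-6 * 1928 * 100 = 0.08%

0.08%


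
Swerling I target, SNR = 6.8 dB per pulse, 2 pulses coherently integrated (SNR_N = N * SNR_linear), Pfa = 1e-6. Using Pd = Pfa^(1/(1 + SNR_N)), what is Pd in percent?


SNR_lin = 10^(6.8/10) = 4.7863
SNR_N = 2 * 4.7863 = 9.5726
1/(1 + SNR_N) = 1/10.5726 = 0.0945841
Pd = (1e-6)^0.0945841 = 0.2707
Pd = 27.1%

27.1%


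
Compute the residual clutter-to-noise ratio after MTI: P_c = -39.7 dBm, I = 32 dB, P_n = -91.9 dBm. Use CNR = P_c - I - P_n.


CNR = -39.7 - 32 - (-91.9) = 20.2 dB

20.2 dB


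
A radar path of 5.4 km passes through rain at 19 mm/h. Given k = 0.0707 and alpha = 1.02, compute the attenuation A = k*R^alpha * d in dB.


gamma = 0.0707 * 19^1.02 = 1.424781 dB/km
A = 1.424781 * 5.4 = 7.69 dB

7.69 dB


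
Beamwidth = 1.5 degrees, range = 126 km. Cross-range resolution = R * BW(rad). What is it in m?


BW_rad = 0.026179939
CR = 126000 * 0.026179939 = 3298.7 m

3298.7 m


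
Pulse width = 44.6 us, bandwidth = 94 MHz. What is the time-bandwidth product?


TBP = 44.6 * 94 = 4192.4

4192.4


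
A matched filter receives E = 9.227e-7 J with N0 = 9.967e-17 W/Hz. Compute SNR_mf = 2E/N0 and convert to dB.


SNR_lin = 2 * 9.227e-7 / 9.967e-17 = 1.852e10
SNR_dB = 10*log10(1.852e10) = 102.7 dB

102.7 dB


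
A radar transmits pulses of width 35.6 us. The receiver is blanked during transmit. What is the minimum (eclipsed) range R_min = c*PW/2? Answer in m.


R_min = 3e8 * 35.6e-6 / 2 = 5340.0 m

5340.0 m


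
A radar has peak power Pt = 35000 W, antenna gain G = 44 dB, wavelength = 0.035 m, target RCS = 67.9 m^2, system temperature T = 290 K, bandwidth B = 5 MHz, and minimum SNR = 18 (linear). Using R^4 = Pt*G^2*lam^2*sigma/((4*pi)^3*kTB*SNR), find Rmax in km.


G_lin = 10^(44/10) = 25118.864315
R^4 = 35000 * 25118.864315^2 * 0.035^2 * 67.9 / ((4*pi)^3 * 1.38e-23 * 290 * 5000000.0 * 18)
R^4 = 2.56995e21 m^4
R_max = (2.56995e21)^(1/4) = 225154.8 m = 225.2 km

225.2 km


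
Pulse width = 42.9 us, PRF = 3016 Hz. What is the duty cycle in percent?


DC = 42.9e-6 * 3016 * 100 = 12.94%

12.94%


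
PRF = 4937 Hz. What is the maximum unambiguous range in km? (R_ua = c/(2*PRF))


R_ua = 3e8 / (2 * 4937) = 30382.8 m = 30.4 km

30.4 km


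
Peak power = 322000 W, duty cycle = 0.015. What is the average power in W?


P_avg = 322000 * 0.015 = 4830.0 W

4830.0 W


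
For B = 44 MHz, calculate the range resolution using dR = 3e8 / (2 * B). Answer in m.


dR = 3e8 / (2 * 44000000.0) = 3.41 m

3.41 m


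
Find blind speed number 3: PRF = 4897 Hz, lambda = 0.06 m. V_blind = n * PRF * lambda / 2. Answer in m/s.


V_blind = 3 * 4897 * 0.06 / 2 = 440.7 m/s

440.7 m/s


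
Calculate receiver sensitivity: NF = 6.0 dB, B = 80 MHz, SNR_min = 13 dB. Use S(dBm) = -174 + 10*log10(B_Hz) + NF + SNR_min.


10*log10(80000000.0) = 79.03
S = -174 + 79.03 + 6.0 + 13 = -76.0 dBm

-76.0 dBm


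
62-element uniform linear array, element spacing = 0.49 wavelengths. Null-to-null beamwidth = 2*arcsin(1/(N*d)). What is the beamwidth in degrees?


1/(N*d) = 1/(62*0.49) = 0.032916
BW = 2*arcsin(0.032916) = 3.8 degrees

3.8 degrees


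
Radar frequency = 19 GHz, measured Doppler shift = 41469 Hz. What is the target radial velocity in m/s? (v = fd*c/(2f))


v = 41469 * 3e8 / (2 * 19000000000.0) = 327.4 m/s

327.4 m/s


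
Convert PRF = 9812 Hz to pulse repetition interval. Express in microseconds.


PRI = 1/9812 = 0.000101916 s = 101.9 us

101.9 us


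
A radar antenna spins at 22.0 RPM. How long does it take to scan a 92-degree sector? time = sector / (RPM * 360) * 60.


t = 92 / (22.0 * 360) * 60 = 0.7 s

0.7 s


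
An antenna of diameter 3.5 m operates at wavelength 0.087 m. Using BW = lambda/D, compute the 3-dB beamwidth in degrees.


BW_rad = 0.087 / 3.5 = 0.024857
BW_deg = 1.42 degrees

1.42 degrees


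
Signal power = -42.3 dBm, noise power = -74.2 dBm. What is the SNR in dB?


SNR = -42.3 - (-74.2) = 31.9 dB

31.9 dB


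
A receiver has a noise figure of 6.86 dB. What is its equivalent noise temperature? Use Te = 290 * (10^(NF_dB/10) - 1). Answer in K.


NF_lin = 10^(6.86/10) = 4.852885
Te = 290 * (4.852885 - 1) = 1117.3 K

1117.3 K


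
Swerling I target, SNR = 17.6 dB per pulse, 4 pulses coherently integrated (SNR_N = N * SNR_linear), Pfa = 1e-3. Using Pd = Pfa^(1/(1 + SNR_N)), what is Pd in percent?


SNR_lin = 10^(17.6/10) = 57.54399
SNR_N = 4 * 57.54399 = 230.17596
1/(1 + SNR_N) = 1/231.17596 = 0.0043257
Pd = (1e-3)^0.0043257 = 0.97056
Pd = 97.1%

97.1%


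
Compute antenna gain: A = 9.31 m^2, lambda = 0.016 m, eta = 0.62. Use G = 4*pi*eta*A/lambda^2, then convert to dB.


G_linear = 4*pi*0.62*9.31/0.016^2 = 283342.2
G_dB = 10*log10(283342.2) = 54.5 dB

54.5 dB


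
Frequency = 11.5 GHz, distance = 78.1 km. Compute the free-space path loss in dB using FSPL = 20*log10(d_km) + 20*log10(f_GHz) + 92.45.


20*log10(78.1) = 37.85
20*log10(11.5) = 21.21
FSPL = 151.5 dB

151.5 dB


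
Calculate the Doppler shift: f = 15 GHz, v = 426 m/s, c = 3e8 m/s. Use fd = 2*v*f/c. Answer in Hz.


fd = 2 * 426 * 15000000000.0 / 3e8 = 42600.0 Hz

42600.0 Hz


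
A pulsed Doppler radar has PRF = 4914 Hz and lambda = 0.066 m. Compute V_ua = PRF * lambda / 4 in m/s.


V_ua = 4914 * 0.066 / 4 = 81.1 m/s

81.1 m/s


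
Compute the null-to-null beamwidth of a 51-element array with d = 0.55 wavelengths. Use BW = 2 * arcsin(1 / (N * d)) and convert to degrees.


1/(N*d) = 1/(51*0.55) = 0.035651
BW = 2*arcsin(0.035651) = 4.1 degrees

4.1 degrees


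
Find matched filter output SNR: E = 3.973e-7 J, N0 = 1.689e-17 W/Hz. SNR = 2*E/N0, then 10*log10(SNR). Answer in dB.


SNR_lin = 2 * 3.973e-7 / 1.689e-17 = 4.705e10
SNR_dB = 10*log10(4.705e10) = 106.7 dB

106.7 dB


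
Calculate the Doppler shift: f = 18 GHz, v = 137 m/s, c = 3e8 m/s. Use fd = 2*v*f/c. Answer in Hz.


fd = 2 * 137 * 18000000000.0 / 3e8 = 16440.0 Hz

16440.0 Hz


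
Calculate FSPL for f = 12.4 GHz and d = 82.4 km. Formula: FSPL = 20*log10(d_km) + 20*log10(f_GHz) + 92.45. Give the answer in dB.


20*log10(82.4) = 38.32
20*log10(12.4) = 21.87
FSPL = 152.6 dB

152.6 dB


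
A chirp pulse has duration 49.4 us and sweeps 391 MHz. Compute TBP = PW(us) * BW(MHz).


TBP = 49.4 * 391 = 19315.4

19315.4


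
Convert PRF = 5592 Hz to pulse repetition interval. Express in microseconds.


PRI = 1/5592 = 0.0001788269 s = 178.8 us

178.8 us


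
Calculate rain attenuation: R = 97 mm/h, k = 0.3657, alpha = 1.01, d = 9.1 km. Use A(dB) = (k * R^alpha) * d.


gamma = 0.3657 * 97^1.01 = 37.133374 dB/km
A = 37.133374 * 9.1 = 337.91 dB

337.91 dB


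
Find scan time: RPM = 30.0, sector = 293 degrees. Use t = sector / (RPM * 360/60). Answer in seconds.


t = 293 / (30.0 * 360) * 60 = 1.63 s

1.63 s


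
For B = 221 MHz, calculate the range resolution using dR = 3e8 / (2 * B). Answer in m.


dR = 3e8 / (2 * 221000000.0) = 0.68 m

0.68 m


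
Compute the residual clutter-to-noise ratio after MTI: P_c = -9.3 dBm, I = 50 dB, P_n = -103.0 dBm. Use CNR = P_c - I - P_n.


CNR = -9.3 - 50 - (-103.0) = 43.7 dB

43.7 dB


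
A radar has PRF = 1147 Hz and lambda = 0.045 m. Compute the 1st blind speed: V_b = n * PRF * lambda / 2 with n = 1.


V_blind = 1 * 1147 * 0.045 / 2 = 25.8 m/s

25.8 m/s


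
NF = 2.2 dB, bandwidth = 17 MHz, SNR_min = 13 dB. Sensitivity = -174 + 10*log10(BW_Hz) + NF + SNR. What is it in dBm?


10*log10(17000000.0) = 72.3
S = -174 + 72.3 + 2.2 + 13 = -86.5 dBm

-86.5 dBm


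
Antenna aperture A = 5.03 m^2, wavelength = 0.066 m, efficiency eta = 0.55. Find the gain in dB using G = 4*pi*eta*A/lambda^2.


G_linear = 4*pi*0.55*5.03/0.066^2 = 7980.91
G_dB = 10*log10(7980.91) = 39.0 dB

39.0 dB


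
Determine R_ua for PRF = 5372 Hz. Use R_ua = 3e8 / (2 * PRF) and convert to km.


R_ua = 3e8 / (2 * 5372) = 27922.6 m = 27.9 km

27.9 km


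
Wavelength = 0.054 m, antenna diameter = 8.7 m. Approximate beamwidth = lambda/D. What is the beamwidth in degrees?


BW_rad = 0.054 / 8.7 = 0.006207
BW_deg = 0.36 degrees

0.36 degrees


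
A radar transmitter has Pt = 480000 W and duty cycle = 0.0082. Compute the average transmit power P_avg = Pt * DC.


P_avg = 480000 * 0.0082 = 3936.0 W

3936.0 W


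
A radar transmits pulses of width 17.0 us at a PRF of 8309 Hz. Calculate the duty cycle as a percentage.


DC = 17.0e-6 * 8309 * 100 = 14.13%

14.13%


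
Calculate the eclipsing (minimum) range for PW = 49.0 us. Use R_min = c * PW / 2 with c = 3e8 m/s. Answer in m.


R_min = 3e8 * 49.0e-6 / 2 = 7350.0 m

7350.0 m


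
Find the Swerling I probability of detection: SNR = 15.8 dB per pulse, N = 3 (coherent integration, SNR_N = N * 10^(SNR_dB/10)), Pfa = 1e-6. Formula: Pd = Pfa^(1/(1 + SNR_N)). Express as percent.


SNR_lin = 10^(15.8/10) = 38.01894
SNR_N = 3 * 38.01894 = 114.05682
1/(1 + SNR_N) = 1/115.05682 = 0.0086914
Pd = (1e-6)^0.0086914 = 0.88685
Pd = 88.7%

88.7%


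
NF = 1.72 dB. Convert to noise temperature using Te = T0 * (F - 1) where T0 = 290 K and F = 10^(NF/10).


NF_lin = 10^(1.72/10) = 1.485936
Te = 290 * (1.485936 - 1) = 140.9 K

140.9 K


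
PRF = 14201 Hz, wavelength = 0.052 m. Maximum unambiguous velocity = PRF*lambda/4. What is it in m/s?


V_ua = 14201 * 0.052 / 4 = 184.6 m/s

184.6 m/s


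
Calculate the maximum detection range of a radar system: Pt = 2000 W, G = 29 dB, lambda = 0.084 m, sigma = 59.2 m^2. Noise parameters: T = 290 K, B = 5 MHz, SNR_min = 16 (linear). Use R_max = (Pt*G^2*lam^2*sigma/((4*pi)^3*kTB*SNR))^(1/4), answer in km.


G_lin = 10^(29/10) = 794.328235
R^4 = 2000 * 794.328235^2 * 0.084^2 * 59.2 / ((4*pi)^3 * 1.38e-23 * 290 * 5000000.0 * 16)
R^4 = 8.29686e17 m^4
R_max = (8.29686e17)^(1/4) = 30180.6 m = 30.2 km

30.2 km
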